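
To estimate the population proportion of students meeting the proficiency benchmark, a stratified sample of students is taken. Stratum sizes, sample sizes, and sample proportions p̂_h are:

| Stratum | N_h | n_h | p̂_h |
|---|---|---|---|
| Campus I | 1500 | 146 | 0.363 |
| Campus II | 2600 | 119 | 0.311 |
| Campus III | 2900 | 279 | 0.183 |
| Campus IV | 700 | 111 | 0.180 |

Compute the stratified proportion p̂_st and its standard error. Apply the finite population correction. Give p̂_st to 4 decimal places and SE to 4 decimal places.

N = 7700; stratum weights W_h = N_h/N.
p̂_st = Σ W_h p̂_h = (1500·0.363 + 2600·0.311 + 2900·0.183 + 700·0.180)/7700 = 0.26101
V̂(p̂_st) = Σ W_h² (1 − n_h/N_h) p̂_h(1−p̂_h)/(n_h−1):
  stratum Campus I: (1500/7700)²·(1 − 146/1500)·0.363·0.637/145 = 5.46269e-05
  stratum Campus II: (2600/7700)²·(1 − 119/2600)·0.311·0.689/118 = 0.000197568
  stratum Campus III: (2900/7700)²·(1 − 279/2900)·0.183·0.817/278 = 6.89465e-05
  stratum Campus IV: (700/7700)²·(1 − 111/700)·0.180·0.820/110 = 9.33094e-06
V̂(p̂_st) = 0.000330472; SE = √V̂ = 0.0181789

p̂_st ≈ 0.2610, SE ≈ 0.0182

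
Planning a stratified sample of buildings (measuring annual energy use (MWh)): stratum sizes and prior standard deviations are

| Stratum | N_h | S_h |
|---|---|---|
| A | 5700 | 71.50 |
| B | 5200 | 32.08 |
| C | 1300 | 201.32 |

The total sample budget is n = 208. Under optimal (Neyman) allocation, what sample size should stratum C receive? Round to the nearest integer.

Neyman allocation: n_h = n · N_h S_h / Σ N_i S_i, with n = 208.
  stratum A: N_h·S_h = 5700·71.50 = 407550.00
  stratum B: N_h·S_h = 5200·32.08 = 166816.00
  stratum C: N_h·S_h = 1300·201.32 = 261716.00
Σ N_h S_h = 836082.00
n for stratum C = 208·261716.00/836082.00 = 65.110 → 65

65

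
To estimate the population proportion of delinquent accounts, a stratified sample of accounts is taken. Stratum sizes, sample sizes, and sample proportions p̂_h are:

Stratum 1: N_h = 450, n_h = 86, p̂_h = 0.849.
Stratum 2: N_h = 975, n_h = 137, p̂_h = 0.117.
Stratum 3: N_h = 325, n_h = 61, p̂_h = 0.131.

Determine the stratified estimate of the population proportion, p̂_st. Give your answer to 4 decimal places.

N = 1750; stratum weights W_h = N_h/N.
p̂_st = Σ W_h p̂_h = (450·0.849 + 975·0.117 + 325·0.131)/1750 = 0.30783

p̂_st ≈ 0.3078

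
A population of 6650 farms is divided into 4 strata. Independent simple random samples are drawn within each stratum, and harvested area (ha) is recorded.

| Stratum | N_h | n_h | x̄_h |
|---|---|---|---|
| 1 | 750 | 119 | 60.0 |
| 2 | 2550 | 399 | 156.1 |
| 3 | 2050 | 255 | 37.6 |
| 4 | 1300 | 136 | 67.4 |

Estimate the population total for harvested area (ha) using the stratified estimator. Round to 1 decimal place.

τ̂_st = Σ N_h x̄_h = 750·60.0 + 2550·156.1 + 2050·37.6 + 1300·67.4 = 607755.0

τ̂_st ≈ 607755.0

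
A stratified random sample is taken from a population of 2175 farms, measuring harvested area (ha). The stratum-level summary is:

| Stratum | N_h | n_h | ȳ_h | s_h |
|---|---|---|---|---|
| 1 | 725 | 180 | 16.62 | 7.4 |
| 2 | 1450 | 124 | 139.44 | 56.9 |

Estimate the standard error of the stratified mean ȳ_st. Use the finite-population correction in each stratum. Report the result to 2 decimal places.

V̂(ȳ_st) = Σ W_h² (1 − n_h/N_h) s_h²/n_h, with W_h = N_h/N and N = 2175:
  stratum 1: (725/2175)²·(1 − 180/725)·7.4²/180 = 0.0254101
  stratum 2: (1450/2175)²·(1 − 124/1450)·56.9²/124 = 10.612
V̂(ȳ_st) = 10.6374
SE(ȳ_st) = √10.6374 = 3.2615

SE(ȳ_st) ≈ 3.26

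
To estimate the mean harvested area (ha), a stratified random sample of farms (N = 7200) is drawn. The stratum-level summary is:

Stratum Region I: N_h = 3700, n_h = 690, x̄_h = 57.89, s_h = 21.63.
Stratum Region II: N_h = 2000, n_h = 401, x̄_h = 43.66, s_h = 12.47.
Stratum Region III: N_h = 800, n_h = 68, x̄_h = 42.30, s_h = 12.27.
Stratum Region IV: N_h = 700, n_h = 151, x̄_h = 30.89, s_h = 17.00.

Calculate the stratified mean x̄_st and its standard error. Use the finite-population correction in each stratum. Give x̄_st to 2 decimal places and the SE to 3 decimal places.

x̄_st = Σ W_h x̄_h = (3700·57.89 + 2000·43.66 + 800·42.30 + 700·30.89)/7200 = 49.58000
V̂(x̄_st) = Σ W_h² (1 − n_h/N_h) s_h²/n_h, with W_h = N_h/N and N = 7200:
  stratum Region I: (3700/7200)²·(1 − 690/3700)·21.63²/690 = 0.145669
  stratum Region II: (2000/7200)²·(1 − 401/2000)·12.47²/401 = 0.0239222
  stratum Region III: (800/7200)²·(1 − 68/800)·12.27²/68 = 0.0250101
  stratum Region IV: (700/7200)²·(1 − 151/700)·17.00²/151 = 0.0141882
V̂(x̄_st) = 0.20879
SE(x̄_st) = √0.20879 = 0.456935

x̄_st ≈ 49.58, SE ≈ 0.457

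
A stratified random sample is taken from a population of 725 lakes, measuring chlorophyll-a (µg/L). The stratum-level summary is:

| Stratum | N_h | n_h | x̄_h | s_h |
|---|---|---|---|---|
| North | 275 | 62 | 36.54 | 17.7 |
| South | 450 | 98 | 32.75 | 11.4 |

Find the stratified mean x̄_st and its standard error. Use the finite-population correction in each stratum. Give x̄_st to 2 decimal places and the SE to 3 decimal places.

x̄_st = Σ W_h x̄_h = (275·36.54 + 450·32.75)/725 = 34.18759
V̂(x̄_st) = Σ W_h² (1 − n_h/N_h) s_h²/n_h, with W_h = N_h/N and N = 725:
  stratum North: (275/725)²·(1 − 62/275)·17.7²/62 = 0.563107
  stratum South: (450/725)²·(1 − 98/450)·11.4²/98 = 0.399634
V̂(x̄_st) = 0.962742
SE(x̄_st) = √0.962742 = 0.981194

x̄_st ≈ 34.19, SE ≈ 0.981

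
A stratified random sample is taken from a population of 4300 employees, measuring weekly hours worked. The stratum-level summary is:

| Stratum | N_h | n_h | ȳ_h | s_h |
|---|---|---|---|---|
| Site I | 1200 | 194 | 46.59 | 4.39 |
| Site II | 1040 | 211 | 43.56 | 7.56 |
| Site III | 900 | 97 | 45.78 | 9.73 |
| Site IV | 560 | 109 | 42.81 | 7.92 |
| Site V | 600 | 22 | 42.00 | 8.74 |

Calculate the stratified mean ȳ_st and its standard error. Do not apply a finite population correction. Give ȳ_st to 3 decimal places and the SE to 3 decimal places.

ȳ_st ≈ 44.555, SE ≈ 0.379

ȳ_st = Σ W_h ȳ_h = (1200·46.59 + 1040·43.56 + 900·45.78 + 560·42.81 + 600·42.00)/4300 = 44.55488
V̂(ȳ_st) = Σ W_h² s_h²/n_h, with W_h = N_h/N and N = 4300:
  stratum Site I: (1200/4300)²·4.39²/194 = 0.00773665
  stratum Site II: (1040/4300)²·7.56²/211 = 0.015845
  stratum Site III: (900/4300)²·9.73²/97 = 0.0427565
  stratum Site IV: (560/4300)²·7.92²/109 = 0.0097603
  stratum Site V: (600/4300)²·8.74²/22 = 0.067603
V̂(ȳ_st) = 0.143701
SE(ȳ_st) = √0.143701 = 0.37908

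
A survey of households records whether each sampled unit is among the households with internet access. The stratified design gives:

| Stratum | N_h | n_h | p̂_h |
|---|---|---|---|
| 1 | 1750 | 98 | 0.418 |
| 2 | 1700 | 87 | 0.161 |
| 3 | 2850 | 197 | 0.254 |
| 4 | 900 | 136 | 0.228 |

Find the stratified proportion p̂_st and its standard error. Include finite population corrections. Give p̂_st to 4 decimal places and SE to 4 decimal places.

p̂_st ≈ 0.2687, SE ≈ 0.0195

N = 7200; stratum weights W_h = N_h/N.
p̂_st = Σ W_h p̂_h = (1750·0.418 + 1700·0.161 + 2850·0.254 + 900·0.228)/7200 = 0.26865
V̂(p̂_st) = Σ W_h² (1 − n_h/N_h) p̂_h(1−p̂_h)/(n_h−1):
  stratum 1: (1750/7200)²·(1 − 98/1750)·0.418·0.582/97 = 0.000139866
  stratum 2: (1700/7200)²·(1 − 87/1700)·0.161·0.839/86 = 8.30821e-05
  stratum 3: (2850/7200)²·(1 − 197/2850)·0.254·0.746/196 = 0.000141005
  stratum 4: (900/7200)²·(1 − 136/900)·0.228·0.772/135 = 1.72938e-05
V̂(p̂_st) = 0.000381246; SE = √V̂ = 0.0195255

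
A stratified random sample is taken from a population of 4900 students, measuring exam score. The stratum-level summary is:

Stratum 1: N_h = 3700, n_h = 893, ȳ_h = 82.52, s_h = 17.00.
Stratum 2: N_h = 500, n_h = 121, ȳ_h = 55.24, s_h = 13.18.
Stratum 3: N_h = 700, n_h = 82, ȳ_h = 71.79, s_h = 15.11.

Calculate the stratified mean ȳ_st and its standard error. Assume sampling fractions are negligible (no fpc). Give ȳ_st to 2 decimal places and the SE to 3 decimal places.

ȳ_st = Σ W_h ȳ_h = (3700·82.52 + 500·55.24 + 700·71.79)/4900 = 78.20347
V̂(ȳ_st) = Σ W_h² s_h²/n_h, with W_h = N_h/N and N = 4900:
  stratum 1: (3700/4900)²·17.00²/893 = 0.184526
  stratum 2: (500/4900)²·13.18²/121 = 0.0149484
  stratum 3: (700/4900)²·15.11²/82 = 0.0568223
V̂(ȳ_st) = 0.256297
SE(ȳ_st) = √0.256297 = 0.506258

ȳ_st ≈ 78.20, SE ≈ 0.506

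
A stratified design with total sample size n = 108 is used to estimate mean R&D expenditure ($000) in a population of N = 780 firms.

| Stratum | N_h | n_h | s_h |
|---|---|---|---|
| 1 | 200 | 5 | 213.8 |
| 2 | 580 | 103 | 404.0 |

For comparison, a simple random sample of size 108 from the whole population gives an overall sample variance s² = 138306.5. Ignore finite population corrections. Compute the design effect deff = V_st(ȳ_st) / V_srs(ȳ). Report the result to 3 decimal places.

deff ≈ 1.154

V̂(ȳ_st) = Σ W_h² s_h²/n_h, with W_h = N_h/N and N = 780:
  stratum 1: (200/780)²·213.8²/5 = 601.058
  stratum 2: (580/780)²·404.0²/103 = 876.178
V_st = 1477.24
V_srs = s²/n = 138306.5/108 = 1280.62
deff = V_st / V_srs = 1477.24/1280.62 = 1.1535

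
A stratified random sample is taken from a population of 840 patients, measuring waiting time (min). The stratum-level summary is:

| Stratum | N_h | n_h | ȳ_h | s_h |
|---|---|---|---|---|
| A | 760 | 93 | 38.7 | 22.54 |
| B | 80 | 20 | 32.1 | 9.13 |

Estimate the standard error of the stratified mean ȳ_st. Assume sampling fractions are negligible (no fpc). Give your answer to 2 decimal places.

V̂(ȳ_st) = Σ W_h² s_h²/n_h, with W_h = N_h/N and N = 840:
  stratum A: (760/840)²·22.54²/93 = 4.47191
  stratum B: (80/840)²·9.13²/20 = 0.0378036
V̂(ȳ_st) = 4.50972
SE(ȳ_st) = √4.50972 = 2.12361

SE(ȳ_st) ≈ 2.12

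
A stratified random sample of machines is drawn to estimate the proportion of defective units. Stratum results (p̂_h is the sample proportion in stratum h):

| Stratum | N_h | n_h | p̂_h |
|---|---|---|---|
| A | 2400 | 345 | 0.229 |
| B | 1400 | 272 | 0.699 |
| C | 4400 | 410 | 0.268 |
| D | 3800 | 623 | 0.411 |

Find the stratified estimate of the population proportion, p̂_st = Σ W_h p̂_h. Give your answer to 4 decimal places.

p̂_st ≈ 0.3558

N = 12000; stratum weights W_h = N_h/N.
p̂_st = Σ W_h p̂_h = (2400·0.229 + 1400·0.699 + 4400·0.268 + 3800·0.411)/12000 = 0.35577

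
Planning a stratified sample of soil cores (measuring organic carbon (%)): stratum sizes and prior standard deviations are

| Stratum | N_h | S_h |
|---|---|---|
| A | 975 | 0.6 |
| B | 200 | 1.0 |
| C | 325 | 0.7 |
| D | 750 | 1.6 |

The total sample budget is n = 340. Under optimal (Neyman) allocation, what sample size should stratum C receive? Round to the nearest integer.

Neyman allocation: n_h = n · N_h S_h / Σ N_i S_i, with n = 340.
  stratum A: N_h·S_h = 975·0.6 = 585.00
  stratum B: N_h·S_h = 200·1.0 = 200.00
  stratum C: N_h·S_h = 325·0.7 = 227.50
  stratum D: N_h·S_h = 750·1.6 = 1200.00
Σ N_h S_h = 2212.50
n for stratum C = 340·227.50/2212.50 = 34.960 → 35

35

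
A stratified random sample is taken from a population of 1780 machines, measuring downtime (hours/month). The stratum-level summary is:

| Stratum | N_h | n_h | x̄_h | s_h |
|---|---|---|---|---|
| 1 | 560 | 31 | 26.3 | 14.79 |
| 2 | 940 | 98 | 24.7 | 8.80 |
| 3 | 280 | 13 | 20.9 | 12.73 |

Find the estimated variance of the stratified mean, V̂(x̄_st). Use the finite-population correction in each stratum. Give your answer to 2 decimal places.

V̂(x̄_st) = Σ W_h² (1 − n_h/N_h) s_h²/n_h, with W_h = N_h/N and N = 1780:
  stratum 1: (560/1780)²·(1 − 31/560)·14.79²/31 = 0.659748
  stratum 2: (940/1780)²·(1 − 98/940)·8.80²/98 = 0.197396
  stratum 3: (280/1780)²·(1 − 13/280)·12.73²/13 = 0.294132
V̂(x̄_st) = 1.15128

V̂(x̄_st) ≈ 1.15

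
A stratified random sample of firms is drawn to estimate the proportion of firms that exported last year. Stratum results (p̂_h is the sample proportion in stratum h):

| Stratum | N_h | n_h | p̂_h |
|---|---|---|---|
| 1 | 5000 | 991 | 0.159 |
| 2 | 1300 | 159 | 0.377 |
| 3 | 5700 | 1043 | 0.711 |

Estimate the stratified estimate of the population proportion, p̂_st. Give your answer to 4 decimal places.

N = 12000; stratum weights W_h = N_h/N.
p̂_st = Σ W_h p̂_h = (5000·0.159 + 1300·0.377 + 5700·0.711)/12000 = 0.44482

p̂_st ≈ 0.4448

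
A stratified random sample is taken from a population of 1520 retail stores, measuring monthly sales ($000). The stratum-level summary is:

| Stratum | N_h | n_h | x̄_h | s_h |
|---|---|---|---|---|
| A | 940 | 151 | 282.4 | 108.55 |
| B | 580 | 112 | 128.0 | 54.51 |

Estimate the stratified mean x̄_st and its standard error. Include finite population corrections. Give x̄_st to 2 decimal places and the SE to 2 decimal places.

x̄_st ≈ 223.48, SE ≈ 5.31

x̄_st = Σ W_h x̄_h = (940·282.4 + 580·128.0)/1520 = 223.48421
V̂(x̄_st) = Σ W_h² (1 − n_h/N_h) s_h²/n_h, with W_h = N_h/N and N = 1520:
  stratum A: (940/1520)²·(1 − 151/940)·108.55²/151 = 25.0496
  stratum B: (580/1520)²·(1 − 112/580)·54.51²/112 = 3.11689
V̂(x̄_st) = 28.1665
SE(x̄_st) = √28.1665 = 5.30721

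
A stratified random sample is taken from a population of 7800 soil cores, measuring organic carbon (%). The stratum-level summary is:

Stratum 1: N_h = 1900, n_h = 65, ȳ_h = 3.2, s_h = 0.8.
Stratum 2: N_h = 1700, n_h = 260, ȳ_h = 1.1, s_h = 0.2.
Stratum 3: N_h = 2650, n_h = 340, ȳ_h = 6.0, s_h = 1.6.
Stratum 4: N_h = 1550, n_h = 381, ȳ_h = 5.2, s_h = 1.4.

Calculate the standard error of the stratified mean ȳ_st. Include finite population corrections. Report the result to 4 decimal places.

SE(ȳ_st) ≈ 0.0385

V̂(ȳ_st) = Σ W_h² (1 − n_h/N_h) s_h²/n_h, with W_h = N_h/N and N = 7800:
  stratum 1: (1900/7800)²·(1 − 65/1900)·0.8²/65 = 0.000564244
  stratum 2: (1700/7800)²·(1 − 260/1700)·0.2²/260 = 6.19026e-06
  stratum 3: (2650/7800)²·(1 − 340/2650)·1.6²/340 = 0.000757582
  stratum 4: (1550/7800)²·(1 − 381/1550)·1.4²/381 = 0.00015321
V̂(ȳ_st) = 0.00148123
SE(ȳ_st) = √0.00148123 = 0.0384867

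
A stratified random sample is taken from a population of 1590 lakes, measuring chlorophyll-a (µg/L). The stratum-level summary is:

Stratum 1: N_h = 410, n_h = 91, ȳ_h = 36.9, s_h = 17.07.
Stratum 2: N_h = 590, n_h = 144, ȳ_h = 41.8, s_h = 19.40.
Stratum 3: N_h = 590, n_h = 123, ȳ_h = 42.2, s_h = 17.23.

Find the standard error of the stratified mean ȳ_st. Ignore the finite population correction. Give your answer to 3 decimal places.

SE(ȳ_st) ≈ 0.951

V̂(ȳ_st) = Σ W_h² s_h²/n_h, with W_h = N_h/N and N = 1590:
  stratum 1: (410/1590)²·17.07²/91 = 0.212911
  stratum 2: (590/1590)²·19.40²/144 = 0.359874
  stratum 3: (590/1590)²·17.23²/123 = 0.332334
V̂(ȳ_st) = 0.90512
SE(ȳ_st) = √0.90512 = 0.951378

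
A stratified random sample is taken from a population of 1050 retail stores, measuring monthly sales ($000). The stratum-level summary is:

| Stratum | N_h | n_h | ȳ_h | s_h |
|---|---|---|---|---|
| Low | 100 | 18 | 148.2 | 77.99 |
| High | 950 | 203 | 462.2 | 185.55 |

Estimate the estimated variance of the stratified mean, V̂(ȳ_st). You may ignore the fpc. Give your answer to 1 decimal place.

V̂(ȳ_st) = Σ W_h² s_h²/n_h, with W_h = N_h/N and N = 1050:
  stratum Low: (100/1050)²·77.99²/18 = 3.06497
  stratum High: (950/1050)²·185.55²/203 = 138.834
V̂(ȳ_st) = 141.899

V̂(ȳ_st) ≈ 141.9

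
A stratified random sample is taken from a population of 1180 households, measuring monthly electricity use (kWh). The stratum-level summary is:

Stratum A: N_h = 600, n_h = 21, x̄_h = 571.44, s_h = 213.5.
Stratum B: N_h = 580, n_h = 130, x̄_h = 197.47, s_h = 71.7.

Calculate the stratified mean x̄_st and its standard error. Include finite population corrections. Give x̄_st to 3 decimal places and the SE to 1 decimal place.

x̄_st ≈ 387.624, SE ≈ 23.4

x̄_st = Σ W_h x̄_h = (600·571.44 + 580·197.47)/1180 = 387.62424
V̂(x̄_st) = Σ W_h² (1 − n_h/N_h) s_h²/n_h, with W_h = N_h/N and N = 1180:
  stratum A: (600/1180)²·(1 − 21/600)·213.5²/21 = 541.555
  stratum B: (580/1180)²·(1 − 130/580)·71.7²/130 = 7.41262
V̂(x̄_st) = 548.967
SE(x̄_st) = √548.967 = 23.43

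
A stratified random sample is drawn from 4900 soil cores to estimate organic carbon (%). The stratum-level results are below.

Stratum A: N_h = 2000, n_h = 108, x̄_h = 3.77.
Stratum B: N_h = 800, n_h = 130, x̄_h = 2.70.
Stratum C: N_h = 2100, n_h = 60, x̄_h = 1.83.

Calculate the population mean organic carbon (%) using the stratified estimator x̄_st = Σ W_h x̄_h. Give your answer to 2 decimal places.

N = Σ N_h = 4900. Stratum weights W_h = N_h/N.
x̄_st = (2000·3.77 + 800·2.70 + 2100·1.83) / 4900 = 2.7639

x̄_st ≈ 2.76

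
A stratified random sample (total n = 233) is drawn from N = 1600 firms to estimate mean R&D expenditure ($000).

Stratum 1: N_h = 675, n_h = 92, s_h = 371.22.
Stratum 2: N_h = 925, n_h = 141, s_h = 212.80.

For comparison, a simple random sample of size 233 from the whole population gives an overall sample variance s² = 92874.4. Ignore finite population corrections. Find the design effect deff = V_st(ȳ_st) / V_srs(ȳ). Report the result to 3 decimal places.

deff ≈ 0.938

V̂(ȳ_st) = Σ W_h² s_h²/n_h, with W_h = N_h/N and N = 1600:
  stratum 1: (675/1600)²·371.22²/92 = 266.589
  stratum 2: (925/1600)²·212.80²/141 = 107.341
V_st = 373.931
V_srs = s²/n = 92874.4/233 = 398.603
deff = V_st / V_srs = 373.931/398.603 = 0.9381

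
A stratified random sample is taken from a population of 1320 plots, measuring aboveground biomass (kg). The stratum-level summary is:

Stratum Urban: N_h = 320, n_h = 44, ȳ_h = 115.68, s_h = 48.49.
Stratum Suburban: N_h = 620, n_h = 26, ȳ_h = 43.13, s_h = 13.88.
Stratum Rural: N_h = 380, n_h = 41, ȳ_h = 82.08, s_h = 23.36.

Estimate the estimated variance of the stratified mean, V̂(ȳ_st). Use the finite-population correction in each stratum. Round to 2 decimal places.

V̂(ȳ_st) ≈ 5.26

V̂(ȳ_st) = Σ W_h² (1 − n_h/N_h) s_h²/n_h, with W_h = N_h/N and N = 1320:
  stratum Urban: (320/1320)²·(1 − 44/320)·48.49²/44 = 2.70871
  stratum Suburban: (620/1320)²·(1 − 26/620)·13.88²/26 = 1.56616
  stratum Rural: (380/1320)²·(1 − 41/380)·23.36²/41 = 0.984005
V̂(ȳ_st) = 5.25888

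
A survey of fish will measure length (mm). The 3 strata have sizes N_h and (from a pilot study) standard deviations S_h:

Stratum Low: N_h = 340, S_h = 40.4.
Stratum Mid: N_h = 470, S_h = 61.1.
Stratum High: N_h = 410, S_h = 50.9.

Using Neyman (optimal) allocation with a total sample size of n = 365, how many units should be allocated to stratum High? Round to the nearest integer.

Neyman allocation: n_h = n · N_h S_h / Σ N_i S_i, with n = 365.
  stratum Low: N_h·S_h = 340·40.4 = 13736.00
  stratum Mid: N_h·S_h = 470·61.1 = 28717.00
  stratum High: N_h·S_h = 410·50.9 = 20869.00
Σ N_h S_h = 63322.00
n for stratum High = 365·20869.00/63322.00 = 120.293 → 120

120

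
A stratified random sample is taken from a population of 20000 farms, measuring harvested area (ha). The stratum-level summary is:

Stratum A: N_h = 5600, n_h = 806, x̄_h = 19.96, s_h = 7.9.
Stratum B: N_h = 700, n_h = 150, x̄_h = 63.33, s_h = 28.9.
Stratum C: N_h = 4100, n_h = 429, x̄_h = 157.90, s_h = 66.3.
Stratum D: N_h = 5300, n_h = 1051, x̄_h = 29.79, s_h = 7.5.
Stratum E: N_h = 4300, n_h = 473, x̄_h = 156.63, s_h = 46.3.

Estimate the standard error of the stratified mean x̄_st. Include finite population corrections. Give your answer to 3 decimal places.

V̂(x̄_st) = Σ W_h² (1 − n_h/N_h) s_h²/n_h, with W_h = N_h/N and N = 20000:
  stratum A: (5600/20000)²·(1 − 806/5600)·7.9²/806 = 0.00519691
  stratum B: (700/20000)²·(1 − 150/700)·28.9²/150 = 0.00535926
  stratum C: (4100/20000)²·(1 − 429/4100)·66.3²/429 = 0.385548
  stratum D: (5300/20000)²·(1 − 1051/5300)·7.5²/1051 = 0.00301316
  stratum E: (4300/20000)²·(1 − 473/4300)·46.3²/473 = 0.186452
V̂(x̄_st) = 0.585569
SE(x̄_st) = √0.585569 = 0.765225

SE(x̄_st) ≈ 0.765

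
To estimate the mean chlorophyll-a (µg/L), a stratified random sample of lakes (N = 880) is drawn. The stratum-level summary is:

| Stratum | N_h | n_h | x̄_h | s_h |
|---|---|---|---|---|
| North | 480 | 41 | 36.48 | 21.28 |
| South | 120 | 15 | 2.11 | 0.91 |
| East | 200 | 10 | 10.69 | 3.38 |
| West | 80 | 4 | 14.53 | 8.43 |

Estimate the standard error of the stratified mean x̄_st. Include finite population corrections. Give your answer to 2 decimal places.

SE(x̄_st) ≈ 1.79

V̂(x̄_st) = Σ W_h² (1 − n_h/N_h) s_h²/n_h, with W_h = N_h/N and N = 880:
  stratum North: (480/880)²·(1 − 41/480)·21.28²/41 = 3.00538
  stratum South: (120/880)²·(1 − 15/120)·0.91²/15 = 0.000898249
  stratum East: (200/880)²·(1 − 10/200)·3.38²/10 = 0.0560598
  stratum West: (80/880)²·(1 − 4/80)·8.43²/4 = 0.139487
V̂(x̄_st) = 3.20183
SE(x̄_st) = √3.20183 = 1.78937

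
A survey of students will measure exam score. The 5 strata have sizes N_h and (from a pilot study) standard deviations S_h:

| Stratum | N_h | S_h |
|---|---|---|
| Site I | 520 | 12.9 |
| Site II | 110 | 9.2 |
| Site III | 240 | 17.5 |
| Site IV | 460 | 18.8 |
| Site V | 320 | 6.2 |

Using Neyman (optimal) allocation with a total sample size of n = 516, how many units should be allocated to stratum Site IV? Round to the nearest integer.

198

Neyman allocation: n_h = n · N_h S_h / Σ N_i S_i, with n = 516.
  stratum Site I: N_h·S_h = 520·12.9 = 6708.00
  stratum Site II: N_h·S_h = 110·9.2 = 1012.00
  stratum Site III: N_h·S_h = 240·17.5 = 4200.00
  stratum Site IV: N_h·S_h = 460·18.8 = 8648.00
  stratum Site V: N_h·S_h = 320·6.2 = 1984.00
Σ N_h S_h = 22552.00
n for stratum Site IV = 516·8648.00/22552.00 = 197.870 → 198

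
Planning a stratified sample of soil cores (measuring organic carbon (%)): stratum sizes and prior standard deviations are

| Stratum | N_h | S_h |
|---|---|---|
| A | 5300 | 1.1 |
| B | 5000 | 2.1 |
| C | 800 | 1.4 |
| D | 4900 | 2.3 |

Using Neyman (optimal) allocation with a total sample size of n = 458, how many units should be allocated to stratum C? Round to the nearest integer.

Neyman allocation: n_h = n · N_h S_h / Σ N_i S_i, with n = 458.
  stratum A: N_h·S_h = 5300·1.1 = 5830.00
  stratum B: N_h·S_h = 5000·2.1 = 10500.00
  stratum C: N_h·S_h = 800·1.4 = 1120.00
  stratum D: N_h·S_h = 4900·2.3 = 11270.00
Σ N_h S_h = 28720.00
n for stratum C = 458·1120.00/28720.00 = 17.861 → 18

18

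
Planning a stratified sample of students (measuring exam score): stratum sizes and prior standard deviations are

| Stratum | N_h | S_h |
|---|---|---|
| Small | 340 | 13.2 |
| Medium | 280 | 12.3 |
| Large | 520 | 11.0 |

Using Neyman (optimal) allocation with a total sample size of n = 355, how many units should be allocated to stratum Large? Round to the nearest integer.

149

Neyman allocation: n_h = n · N_h S_h / Σ N_i S_i, with n = 355.
  stratum Small: N_h·S_h = 340·13.2 = 4488.00
  stratum Medium: N_h·S_h = 280·12.3 = 3444.00
  stratum Large: N_h·S_h = 520·11.0 = 5720.00
Σ N_h S_h = 13652.00
n for stratum Large = 355·5720.00/13652.00 = 148.740 → 149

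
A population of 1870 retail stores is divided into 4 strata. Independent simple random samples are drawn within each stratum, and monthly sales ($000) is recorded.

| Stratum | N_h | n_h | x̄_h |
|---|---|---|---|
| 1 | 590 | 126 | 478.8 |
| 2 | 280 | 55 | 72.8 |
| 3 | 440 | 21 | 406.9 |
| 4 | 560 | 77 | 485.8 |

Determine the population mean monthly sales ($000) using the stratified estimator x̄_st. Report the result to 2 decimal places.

x̄_st ≈ 403.19

N = Σ N_h = 1870. Stratum weights W_h = N_h/N.
x̄_st = (590·478.8 + 280·72.8 + 440·406.9 + 560·485.8) / 1870 = 403.1872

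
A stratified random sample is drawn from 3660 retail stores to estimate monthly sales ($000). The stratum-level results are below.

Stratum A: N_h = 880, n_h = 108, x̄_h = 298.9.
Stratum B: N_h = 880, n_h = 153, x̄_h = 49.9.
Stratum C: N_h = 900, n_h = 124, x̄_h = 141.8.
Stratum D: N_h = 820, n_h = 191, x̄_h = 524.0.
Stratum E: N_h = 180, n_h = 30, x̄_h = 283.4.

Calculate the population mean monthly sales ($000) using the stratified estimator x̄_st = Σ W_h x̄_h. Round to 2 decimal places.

N = Σ N_h = 3660. Stratum weights W_h = N_h/N.
x̄_st = (880·298.9 + 880·49.9 + 900·141.8 + 820·524.0 + 180·283.4) / 3660 = 250.0699

x̄_st ≈ 250.07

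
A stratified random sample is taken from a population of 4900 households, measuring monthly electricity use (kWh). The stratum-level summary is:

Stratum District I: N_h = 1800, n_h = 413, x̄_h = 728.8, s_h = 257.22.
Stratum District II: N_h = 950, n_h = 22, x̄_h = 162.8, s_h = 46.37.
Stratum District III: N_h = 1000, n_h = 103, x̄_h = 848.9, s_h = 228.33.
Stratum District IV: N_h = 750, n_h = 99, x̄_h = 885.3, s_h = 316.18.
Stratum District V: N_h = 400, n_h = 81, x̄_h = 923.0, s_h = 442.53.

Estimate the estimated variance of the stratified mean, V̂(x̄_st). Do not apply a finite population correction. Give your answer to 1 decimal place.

V̂(x̄_st) ≈ 86.1

V̂(x̄_st) = Σ W_h² s_h²/n_h, with W_h = N_h/N and N = 4900:
  stratum District I: (1800/4900)²·257.22²/413 = 21.6178
  stratum District II: (950/4900)²·46.37²/22 = 3.67372
  stratum District III: (1000/4900)²·228.33²/103 = 21.0813
  stratum District IV: (750/4900)²·316.18²/99 = 23.6572
  stratum District V: (400/4900)²·442.53²/81 = 16.1112
V̂(x̄_st) = 86.1413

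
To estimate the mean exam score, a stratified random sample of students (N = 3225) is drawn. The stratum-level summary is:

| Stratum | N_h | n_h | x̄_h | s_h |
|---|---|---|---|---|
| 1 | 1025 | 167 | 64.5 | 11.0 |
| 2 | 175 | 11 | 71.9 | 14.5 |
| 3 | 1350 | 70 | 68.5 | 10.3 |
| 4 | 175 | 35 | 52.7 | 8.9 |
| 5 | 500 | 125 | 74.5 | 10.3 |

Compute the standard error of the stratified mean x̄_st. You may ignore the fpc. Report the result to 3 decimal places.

V̂(x̄_st) = Σ W_h² s_h²/n_h, with W_h = N_h/N and N = 3225:
  stratum 1: (1025/3225)²·11.0²/167 = 0.0731909
  stratum 2: (175/3225)²·14.5²/11 = 0.0562808
  stratum 3: (1350/3225)²·10.3²/70 = 0.265573
  stratum 4: (175/3225)²·8.9²/35 = 0.0066639
  stratum 5: (500/3225)²·10.3²/125 = 0.0204007
V̂(x̄_st) = 0.42211
SE(x̄_st) = √0.42211 = 0.6497

SE(x̄_st) ≈ 0.650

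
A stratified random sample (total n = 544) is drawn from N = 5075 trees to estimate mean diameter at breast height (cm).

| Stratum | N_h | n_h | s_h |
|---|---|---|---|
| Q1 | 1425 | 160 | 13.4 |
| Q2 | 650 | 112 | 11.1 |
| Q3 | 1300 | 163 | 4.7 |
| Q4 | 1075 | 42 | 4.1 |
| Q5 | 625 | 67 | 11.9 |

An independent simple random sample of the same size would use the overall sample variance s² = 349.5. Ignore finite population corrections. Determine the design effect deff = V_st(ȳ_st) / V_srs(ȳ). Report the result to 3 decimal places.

deff ≈ 0.257

V̂(ȳ_st) = Σ W_h² s_h²/n_h, with W_h = N_h/N and N = 5075:
  stratum Q1: (1425/5075)²·13.4²/160 = 0.0884804
  stratum Q2: (650/5075)²·11.1²/112 = 0.0180461
  stratum Q3: (1300/5075)²·4.7²/163 = 0.00889248
  stratum Q4: (1075/5075)²·4.1²/42 = 0.0179582
  stratum Q5: (625/5075)²·11.9²/67 = 0.0320558
V_st = 0.165433
V_srs = s²/n = 349.5/544 = 0.642463
deff = V_st / V_srs = 0.165433/0.642463 = 0.2575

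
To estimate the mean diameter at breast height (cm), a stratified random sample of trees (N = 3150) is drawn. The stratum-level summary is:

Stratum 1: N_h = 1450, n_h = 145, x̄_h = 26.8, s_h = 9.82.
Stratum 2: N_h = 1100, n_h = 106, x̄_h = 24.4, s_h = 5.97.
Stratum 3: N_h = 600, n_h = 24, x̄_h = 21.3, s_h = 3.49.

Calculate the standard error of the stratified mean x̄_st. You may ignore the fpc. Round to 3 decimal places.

SE(x̄_st) ≈ 0.448

V̂(x̄_st) = Σ W_h² s_h²/n_h, with W_h = N_h/N and N = 3150:
  stratum 1: (1450/3150)²·9.82²/145 = 0.140919
  stratum 2: (1100/3150)²·5.97²/106 = 0.0410022
  stratum 3: (600/3150)²·3.49²/24 = 0.0184128
V̂(x̄_st) = 0.200334
SE(x̄_st) = √0.200334 = 0.447587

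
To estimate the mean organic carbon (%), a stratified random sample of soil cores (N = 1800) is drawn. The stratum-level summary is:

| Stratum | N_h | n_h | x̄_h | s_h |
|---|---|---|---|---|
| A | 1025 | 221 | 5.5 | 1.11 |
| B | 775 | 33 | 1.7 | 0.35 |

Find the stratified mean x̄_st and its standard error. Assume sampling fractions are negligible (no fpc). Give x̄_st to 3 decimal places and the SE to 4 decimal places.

x̄_st = Σ W_h x̄_h = (1025·5.5 + 775·1.7)/1800 = 3.86389
V̂(x̄_st) = Σ W_h² s_h²/n_h, with W_h = N_h/N and N = 1800:
  stratum A: (1025/1800)²·1.11²/221 = 0.00180783
  stratum B: (775/1800)²·0.35²/33 = 0.000688146
V̂(x̄_st) = 0.00249597
SE(x̄_st) = √0.00249597 = 0.0499597

x̄_st ≈ 3.864, SE ≈ 0.0500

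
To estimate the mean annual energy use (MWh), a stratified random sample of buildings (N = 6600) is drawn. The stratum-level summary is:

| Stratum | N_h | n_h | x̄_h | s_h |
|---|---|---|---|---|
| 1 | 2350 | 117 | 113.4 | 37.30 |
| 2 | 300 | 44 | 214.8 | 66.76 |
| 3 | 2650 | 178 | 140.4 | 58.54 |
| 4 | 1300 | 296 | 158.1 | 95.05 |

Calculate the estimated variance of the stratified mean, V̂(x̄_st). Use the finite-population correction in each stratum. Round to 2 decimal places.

V̂(x̄_st) ≈ 5.42

V̂(x̄_st) = Σ W_h² (1 − n_h/N_h) s_h²/n_h, with W_h = N_h/N and N = 6600:
  stratum 1: (2350/6600)²·(1 − 117/2350)·37.30²/117 = 1.43252
  stratum 2: (300/6600)²·(1 − 44/300)·66.76²/44 = 0.178588
  stratum 3: (2650/6600)²·(1 − 178/2650)·58.54²/178 = 2.89529
  stratum 4: (1300/6600)²·(1 − 296/1300)·95.05²/296 = 0.914538
V̂(x̄_st) = 5.42093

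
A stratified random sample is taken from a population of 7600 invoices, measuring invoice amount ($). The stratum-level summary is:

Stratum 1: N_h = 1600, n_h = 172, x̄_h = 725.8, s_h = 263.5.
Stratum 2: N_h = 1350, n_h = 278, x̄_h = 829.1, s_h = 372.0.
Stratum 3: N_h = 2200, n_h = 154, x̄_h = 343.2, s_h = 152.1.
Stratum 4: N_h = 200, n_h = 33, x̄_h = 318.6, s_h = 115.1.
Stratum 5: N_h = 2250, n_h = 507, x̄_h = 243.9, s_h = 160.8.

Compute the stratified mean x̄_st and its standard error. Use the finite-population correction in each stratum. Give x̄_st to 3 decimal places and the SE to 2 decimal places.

x̄_st ≈ 480.013, SE ≈ 6.62

x̄_st = Σ W_h x̄_h = (1600·725.8 + 1350·829.1 + 2200·343.2 + 200·318.6 + 2250·243.9)/7600 = 480.01316
V̂(x̄_st) = Σ W_h² (1 − n_h/N_h) s_h²/n_h, with W_h = N_h/N and N = 7600:
  stratum 1: (1600/7600)²·(1 − 172/1600)·263.5²/172 = 15.9681
  stratum 2: (1350/7600)²·(1 − 278/1350)·372.0²/278 = 12.4722
  stratum 3: (2200/7600)²·(1 − 154/2200)·152.1²/154 = 11.7068
  stratum 4: (200/7600)²·(1 − 33/200)·115.1²/33 = 0.232143
  stratum 5: (2250/7600)²·(1 − 507/2250)·160.8²/507 = 3.46272
V̂(x̄_st) = 43.842
SE(x̄_st) = √43.842 = 6.62133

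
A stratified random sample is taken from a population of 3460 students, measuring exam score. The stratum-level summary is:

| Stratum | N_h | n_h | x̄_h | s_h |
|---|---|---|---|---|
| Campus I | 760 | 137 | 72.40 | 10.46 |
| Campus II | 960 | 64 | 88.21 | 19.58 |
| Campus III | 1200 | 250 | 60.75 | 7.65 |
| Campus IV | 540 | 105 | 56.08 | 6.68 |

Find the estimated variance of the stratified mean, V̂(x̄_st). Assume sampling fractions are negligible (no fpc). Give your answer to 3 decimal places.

V̂(x̄_st) = Σ W_h² s_h²/n_h, with W_h = N_h/N and N = 3460:
  stratum Campus I: (760/3460)²·10.46²/137 = 0.0385317
  stratum Campus II: (960/3460)²·19.58²/64 = 0.461143
  stratum Campus III: (1200/3460)²·7.65²/250 = 0.0281574
  stratum Campus IV: (540/3460)²·6.68²/105 = 0.0103514
V̂(x̄_st) = 0.538184

V̂(x̄_st) ≈ 0.538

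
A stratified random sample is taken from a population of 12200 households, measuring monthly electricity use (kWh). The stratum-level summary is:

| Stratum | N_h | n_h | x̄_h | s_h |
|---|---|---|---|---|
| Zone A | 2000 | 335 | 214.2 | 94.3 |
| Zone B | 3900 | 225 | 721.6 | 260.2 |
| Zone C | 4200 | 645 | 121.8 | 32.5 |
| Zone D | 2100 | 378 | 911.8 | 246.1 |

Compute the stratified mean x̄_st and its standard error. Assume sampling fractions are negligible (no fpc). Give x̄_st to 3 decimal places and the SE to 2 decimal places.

x̄_st = Σ W_h x̄_h = (2000·214.2 + 3900·721.6 + 4200·121.8 + 2100·911.8)/12200 = 464.67049
V̂(x̄_st) = Σ W_h² s_h²/n_h, with W_h = N_h/N and N = 12200:
  stratum Zone A: (2000/12200)²·94.3²/335 = 0.713377
  stratum Zone B: (3900/12200)²·260.2²/225 = 30.7498
  stratum Zone C: (4200/12200)²·32.5²/645 = 0.194082
  stratum Zone D: (2100/12200)²·246.1²/378 = 4.74734
V̂(x̄_st) = 36.4046
SE(x̄_st) = √36.4046 = 6.03362

x̄_st ≈ 464.670, SE ≈ 6.03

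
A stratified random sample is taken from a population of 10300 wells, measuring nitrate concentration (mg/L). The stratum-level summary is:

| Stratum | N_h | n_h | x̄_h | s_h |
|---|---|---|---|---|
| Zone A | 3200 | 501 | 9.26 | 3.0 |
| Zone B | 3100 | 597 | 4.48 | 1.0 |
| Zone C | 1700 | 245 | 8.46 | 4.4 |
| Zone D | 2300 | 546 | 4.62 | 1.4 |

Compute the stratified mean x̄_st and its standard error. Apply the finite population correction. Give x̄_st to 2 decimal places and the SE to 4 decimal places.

x̄_st ≈ 6.65, SE ≈ 0.0597

x̄_st = Σ W_h x̄_h = (3200·9.26 + 3100·4.48 + 1700·8.46 + 2300·4.62)/10300 = 6.65320
V̂(x̄_st) = Σ W_h² (1 − n_h/N_h) s_h²/n_h, with W_h = N_h/N and N = 10300:
  stratum Zone A: (3200/10300)²·(1 − 501/3200)·3.0²/501 = 0.00146246
  stratum Zone B: (3100/10300)²·(1 − 597/3100)·1.0²/597 = 0.000122511
  stratum Zone C: (1700/10300)²·(1 − 245/1700)·4.4²/245 = 0.00184237
  stratum Zone D: (2300/10300)²·(1 − 546/2300)·1.4²/546 = 0.000136504
V̂(x̄_st) = 0.00356384
SE(x̄_st) = √0.00356384 = 0.0596979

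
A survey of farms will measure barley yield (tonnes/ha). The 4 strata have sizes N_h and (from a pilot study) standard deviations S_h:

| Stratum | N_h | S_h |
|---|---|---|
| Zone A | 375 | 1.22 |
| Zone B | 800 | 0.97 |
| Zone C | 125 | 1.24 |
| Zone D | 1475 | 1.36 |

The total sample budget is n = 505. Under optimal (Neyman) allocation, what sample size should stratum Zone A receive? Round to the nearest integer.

68

Neyman allocation: n_h = n · N_h S_h / Σ N_i S_i, with n = 505.
  stratum Zone A: N_h·S_h = 375·1.22 = 457.50
  stratum Zone B: N_h·S_h = 800·0.97 = 776.00
  stratum Zone C: N_h·S_h = 125·1.24 = 155.00
  stratum Zone D: N_h·S_h = 1475·1.36 = 2006.00
Σ N_h S_h = 3394.50
n for stratum Zone A = 505·457.50/3394.50 = 68.062 → 68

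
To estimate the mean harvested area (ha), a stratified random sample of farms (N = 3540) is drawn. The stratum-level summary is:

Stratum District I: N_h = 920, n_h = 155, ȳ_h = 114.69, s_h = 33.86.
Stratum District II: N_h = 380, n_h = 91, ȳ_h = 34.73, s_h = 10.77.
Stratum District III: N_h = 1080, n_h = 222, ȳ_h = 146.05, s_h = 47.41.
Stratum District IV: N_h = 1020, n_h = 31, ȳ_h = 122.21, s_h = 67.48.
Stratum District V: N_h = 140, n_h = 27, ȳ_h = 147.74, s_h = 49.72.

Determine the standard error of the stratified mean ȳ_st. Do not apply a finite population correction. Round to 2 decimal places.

SE(ȳ_st) ≈ 3.71

V̂(ȳ_st) = Σ W_h² s_h²/n_h, with W_h = N_h/N and N = 3540:
  stratum District I: (920/3540)²·33.86²/155 = 0.499587
  stratum District II: (380/3540)²·10.77²/91 = 0.0146876
  stratum District III: (1080/3540)²·47.41²/222 = 0.942384
  stratum District IV: (1020/3540)²·67.48²/31 = 12.195
  stratum District V: (140/3540)²·49.72²/27 = 0.143202
V̂(ȳ_st) = 13.7949
SE(ȳ_st) = √13.7949 = 3.71415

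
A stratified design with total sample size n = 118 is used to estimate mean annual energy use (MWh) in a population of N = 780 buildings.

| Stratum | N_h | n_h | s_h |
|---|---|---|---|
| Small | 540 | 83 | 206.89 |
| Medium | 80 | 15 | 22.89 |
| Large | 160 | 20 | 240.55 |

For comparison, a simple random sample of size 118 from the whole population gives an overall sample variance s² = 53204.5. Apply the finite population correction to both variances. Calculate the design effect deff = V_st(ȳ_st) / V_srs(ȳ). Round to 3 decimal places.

V̂(ȳ_st) = Σ W_h² (1 − n_h/N_h) s_h²/n_h, with W_h = N_h/N and N = 780:
  stratum Small: (540/780)²·(1 − 83/540)·206.89²/83 = 209.181
  stratum Medium: (80/780)²·(1 − 15/80)·22.89²/15 = 0.298548
  stratum Large: (160/780)²·(1 − 20/160)·240.55²/20 = 106.522
V_st = 316.001
V_srs = (1 − 118/780)·53204.5/118 = 382.675
deff = V_st / V_srs = 316.001/382.675 = 0.8258

deff ≈ 0.826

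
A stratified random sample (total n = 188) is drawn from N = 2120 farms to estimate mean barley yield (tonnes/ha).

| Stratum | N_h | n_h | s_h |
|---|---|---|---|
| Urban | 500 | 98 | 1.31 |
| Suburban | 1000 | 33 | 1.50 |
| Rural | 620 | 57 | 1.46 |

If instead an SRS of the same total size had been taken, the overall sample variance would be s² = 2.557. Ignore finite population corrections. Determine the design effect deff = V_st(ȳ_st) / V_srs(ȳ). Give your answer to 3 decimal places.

V̂(ȳ_st) = Σ W_h² s_h²/n_h, with W_h = N_h/N and N = 2120:
  stratum Urban: (500/2120)²·1.31²/98 = 0.000974058
  stratum Suburban: (1000/2120)²·1.50²/33 = 0.0151704
  stratum Rural: (620/2120)²·1.46²/57 = 0.00319847
V_st = 0.0193429
V_srs = s²/n = 2.557/188 = 0.0136011
deff = V_st / V_srs = 0.0193429/0.0136011 = 1.4222

deff ≈ 1.422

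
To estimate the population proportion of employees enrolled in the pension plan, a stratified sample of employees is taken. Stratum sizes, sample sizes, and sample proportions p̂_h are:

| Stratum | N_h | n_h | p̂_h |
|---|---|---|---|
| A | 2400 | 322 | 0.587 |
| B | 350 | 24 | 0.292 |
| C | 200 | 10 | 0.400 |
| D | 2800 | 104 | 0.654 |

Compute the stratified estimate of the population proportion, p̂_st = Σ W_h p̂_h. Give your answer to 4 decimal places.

N = 5750; stratum weights W_h = N_h/N.
p̂_st = Σ W_h p̂_h = (2400·0.587 + 350·0.292 + 200·0.400 + 2800·0.654)/5750 = 0.59517

p̂_st ≈ 0.5952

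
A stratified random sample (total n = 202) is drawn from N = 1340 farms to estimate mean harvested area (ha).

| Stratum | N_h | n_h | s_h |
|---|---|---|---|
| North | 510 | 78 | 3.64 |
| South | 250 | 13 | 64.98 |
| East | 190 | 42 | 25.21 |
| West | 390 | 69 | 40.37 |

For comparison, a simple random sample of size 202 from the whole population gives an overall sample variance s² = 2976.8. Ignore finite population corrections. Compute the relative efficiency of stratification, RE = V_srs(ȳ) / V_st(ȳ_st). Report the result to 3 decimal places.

RE ≈ 1.081

V̂(ȳ_st) = Σ W_h² s_h²/n_h, with W_h = N_h/N and N = 1340:
  stratum North: (510/1340)²·3.64²/78 = 0.0246059
  stratum South: (250/1340)²·64.98²/13 = 11.3054
  stratum East: (190/1340)²·25.21²/42 = 0.304224
  stratum West: (390/1340)²·40.37²/69 = 2.00073
V_st = 13.635
V_srs = s²/n = 2976.8/202 = 14.7366
Relative efficiency = V_srs / V_st = 14.7366/13.635 = 1.0808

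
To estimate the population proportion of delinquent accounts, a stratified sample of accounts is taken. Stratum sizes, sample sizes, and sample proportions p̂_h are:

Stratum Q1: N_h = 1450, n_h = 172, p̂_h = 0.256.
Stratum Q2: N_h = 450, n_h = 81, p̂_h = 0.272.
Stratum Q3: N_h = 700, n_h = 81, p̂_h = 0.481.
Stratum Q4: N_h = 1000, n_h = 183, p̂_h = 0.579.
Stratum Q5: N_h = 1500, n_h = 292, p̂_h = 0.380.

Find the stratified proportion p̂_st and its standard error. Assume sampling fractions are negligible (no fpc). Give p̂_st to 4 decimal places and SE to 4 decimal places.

p̂_st ≈ 0.3881, SE ≈ 0.0170

N = 5100; stratum weights W_h = N_h/N.
p̂_st = Σ W_h p̂_h = (1450·0.256 + 450·0.272 + 700·0.481 + 1000·0.579 + 1500·0.380)/5100 = 0.38810
V̂(p̂_st) = Σ W_h² p̂_h(1−p̂_h)/(n_h−1):
  stratum Q1: (1450/5100)²·0.256·0.744/171 = 9.00352e-05
  stratum Q2: (450/5100)²·0.272·0.728/80 = 1.92706e-05
  stratum Q3: (700/5100)²·0.481·0.519/80 = 5.87866e-05
  stratum Q4: (1000/5100)²·0.579·0.421/182 = 5.14931e-05
  stratum Q5: (1500/5100)²·0.380·0.620/291 = 7.00365e-05
V̂(p̂_st) = 0.000289622; SE = √V̂ = 0.0170183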